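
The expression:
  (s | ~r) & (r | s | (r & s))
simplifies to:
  s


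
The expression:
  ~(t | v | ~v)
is never true.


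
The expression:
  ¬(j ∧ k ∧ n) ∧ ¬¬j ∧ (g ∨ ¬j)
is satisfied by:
  {j: True, g: True, k: False, n: False}
  {j: True, n: True, g: True, k: False}
  {j: True, k: True, g: True, n: False}


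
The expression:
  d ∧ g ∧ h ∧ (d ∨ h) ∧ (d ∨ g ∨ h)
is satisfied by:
  {h: True, d: True, g: True}


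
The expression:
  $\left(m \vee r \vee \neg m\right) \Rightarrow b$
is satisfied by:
  {b: True}


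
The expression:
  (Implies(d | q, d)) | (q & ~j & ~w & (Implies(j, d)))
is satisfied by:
  {d: True, j: False, w: False, q: False}
  {d: True, w: True, j: False, q: False}
  {d: True, j: True, w: False, q: False}
  {d: True, w: True, j: True, q: False}
  {d: False, j: False, w: False, q: False}
  {w: True, d: False, j: False, q: False}
  {j: True, d: False, w: False, q: False}
  {w: True, j: True, d: False, q: False}
  {q: True, d: True, j: False, w: False}
  {q: True, w: True, d: True, j: False}
  {q: True, d: True, j: True, w: False}
  {q: True, w: True, d: True, j: True}
  {q: True, d: False, j: False, w: False}


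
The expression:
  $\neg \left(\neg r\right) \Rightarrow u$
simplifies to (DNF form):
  $u \vee \neg r$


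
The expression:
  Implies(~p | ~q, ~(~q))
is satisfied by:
  {q: True}


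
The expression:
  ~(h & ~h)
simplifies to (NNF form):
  True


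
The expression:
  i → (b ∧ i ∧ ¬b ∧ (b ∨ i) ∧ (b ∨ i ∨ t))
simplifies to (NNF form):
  ¬i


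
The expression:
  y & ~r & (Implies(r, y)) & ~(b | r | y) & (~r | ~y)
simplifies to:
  False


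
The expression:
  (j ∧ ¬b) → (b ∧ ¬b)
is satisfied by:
  {b: True, j: False}
  {j: False, b: False}
  {j: True, b: True}


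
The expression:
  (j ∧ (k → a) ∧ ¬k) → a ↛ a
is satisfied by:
  {k: True, j: False}
  {j: False, k: False}
  {j: True, k: True}


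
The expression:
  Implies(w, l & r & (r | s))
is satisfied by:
  {r: True, l: True, w: False}
  {r: True, l: False, w: False}
  {l: True, r: False, w: False}
  {r: False, l: False, w: False}
  {r: True, w: True, l: True}


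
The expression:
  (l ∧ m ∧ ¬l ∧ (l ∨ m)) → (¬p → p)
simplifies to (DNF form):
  True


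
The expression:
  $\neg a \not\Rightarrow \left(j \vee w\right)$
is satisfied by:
  {w: False, j: False, a: False}


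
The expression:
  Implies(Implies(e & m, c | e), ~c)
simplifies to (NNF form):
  ~c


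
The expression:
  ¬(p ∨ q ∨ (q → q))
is never true.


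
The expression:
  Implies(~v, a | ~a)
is always true.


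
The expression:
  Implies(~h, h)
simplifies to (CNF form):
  h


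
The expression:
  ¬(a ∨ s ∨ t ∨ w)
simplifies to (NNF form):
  ¬a ∧ ¬s ∧ ¬t ∧ ¬w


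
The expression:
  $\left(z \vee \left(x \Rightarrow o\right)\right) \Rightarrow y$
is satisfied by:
  {y: True, x: True, o: False, z: False}
  {y: True, x: False, o: False, z: False}
  {y: True, z: True, x: True, o: False}
  {y: True, z: True, x: False, o: False}
  {y: True, o: True, x: True, z: False}
  {y: True, o: True, x: False, z: False}
  {y: True, o: True, z: True, x: True}
  {y: True, o: True, z: True, x: False}
  {x: True, y: False, o: False, z: False}


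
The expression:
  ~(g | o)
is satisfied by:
  {g: False, o: False}


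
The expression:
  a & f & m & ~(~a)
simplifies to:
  a & f & m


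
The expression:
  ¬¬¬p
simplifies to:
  ¬p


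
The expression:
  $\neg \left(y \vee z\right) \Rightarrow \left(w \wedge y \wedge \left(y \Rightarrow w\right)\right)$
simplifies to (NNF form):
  $y \vee z$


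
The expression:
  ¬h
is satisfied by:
  {h: False}


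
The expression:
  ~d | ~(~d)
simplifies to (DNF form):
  True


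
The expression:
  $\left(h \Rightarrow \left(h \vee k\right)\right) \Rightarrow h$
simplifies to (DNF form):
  $h$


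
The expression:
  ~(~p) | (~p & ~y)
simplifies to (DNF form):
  p | ~y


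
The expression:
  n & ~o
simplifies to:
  n & ~o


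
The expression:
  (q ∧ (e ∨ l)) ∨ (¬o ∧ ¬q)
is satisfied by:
  {l: True, e: True, q: True, o: False}
  {l: True, q: True, o: False, e: False}
  {e: True, q: True, o: False, l: False}
  {l: True, o: True, q: True, e: True}
  {l: True, o: True, q: True, e: False}
  {o: True, q: True, e: True, l: False}
  {e: True, l: True, q: False, o: False}
  {l: True, q: False, o: False, e: False}
  {e: True, q: False, o: False, l: False}
  {e: False, q: False, o: False, l: False}


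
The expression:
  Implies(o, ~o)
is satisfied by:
  {o: False}


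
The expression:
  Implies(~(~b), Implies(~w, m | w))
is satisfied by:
  {m: True, w: True, b: False}
  {m: True, w: False, b: False}
  {w: True, m: False, b: False}
  {m: False, w: False, b: False}
  {b: True, m: True, w: True}
  {b: True, m: True, w: False}
  {b: True, w: True, m: False}


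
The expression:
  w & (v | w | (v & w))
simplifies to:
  w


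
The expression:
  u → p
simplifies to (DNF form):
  p ∨ ¬u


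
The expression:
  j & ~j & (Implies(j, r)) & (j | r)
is never true.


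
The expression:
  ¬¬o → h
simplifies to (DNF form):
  h ∨ ¬o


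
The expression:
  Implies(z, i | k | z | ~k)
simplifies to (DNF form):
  True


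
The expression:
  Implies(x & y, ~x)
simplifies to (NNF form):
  ~x | ~y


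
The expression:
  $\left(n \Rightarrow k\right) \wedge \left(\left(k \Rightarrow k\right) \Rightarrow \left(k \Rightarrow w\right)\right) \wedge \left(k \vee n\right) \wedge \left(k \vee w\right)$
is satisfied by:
  {w: True, k: True}


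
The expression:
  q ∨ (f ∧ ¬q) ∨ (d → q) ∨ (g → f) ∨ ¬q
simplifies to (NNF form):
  True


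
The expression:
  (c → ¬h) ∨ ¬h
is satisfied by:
  {h: False, c: False}
  {c: True, h: False}
  {h: True, c: False}


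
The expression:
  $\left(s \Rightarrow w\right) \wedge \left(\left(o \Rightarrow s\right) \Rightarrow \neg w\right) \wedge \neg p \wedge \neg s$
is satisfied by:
  {o: True, p: False, w: False, s: False}
  {o: False, p: False, w: False, s: False}
  {o: True, w: True, p: False, s: False}


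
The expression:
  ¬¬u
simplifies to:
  u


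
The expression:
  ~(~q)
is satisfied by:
  {q: True}


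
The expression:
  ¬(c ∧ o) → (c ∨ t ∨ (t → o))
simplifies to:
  True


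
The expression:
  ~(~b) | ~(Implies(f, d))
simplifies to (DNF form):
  b | (f & ~d)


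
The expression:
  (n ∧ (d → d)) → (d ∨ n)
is always true.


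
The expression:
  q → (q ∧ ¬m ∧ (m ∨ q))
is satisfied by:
  {m: False, q: False}
  {q: True, m: False}
  {m: True, q: False}


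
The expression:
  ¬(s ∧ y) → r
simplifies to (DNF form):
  r ∨ (s ∧ y)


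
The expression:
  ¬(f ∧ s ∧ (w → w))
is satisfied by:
  {s: False, f: False}
  {f: True, s: False}
  {s: True, f: False}


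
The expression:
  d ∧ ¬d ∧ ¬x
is never true.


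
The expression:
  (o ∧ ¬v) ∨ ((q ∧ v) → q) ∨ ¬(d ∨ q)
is always true.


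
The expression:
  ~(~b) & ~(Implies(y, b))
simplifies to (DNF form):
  False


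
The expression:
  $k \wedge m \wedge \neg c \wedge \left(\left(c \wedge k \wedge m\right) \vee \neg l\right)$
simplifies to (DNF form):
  $k \wedge m \wedge \neg c \wedge \neg l$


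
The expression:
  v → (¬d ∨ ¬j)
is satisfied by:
  {v: False, d: False, j: False}
  {j: True, v: False, d: False}
  {d: True, v: False, j: False}
  {j: True, d: True, v: False}
  {v: True, j: False, d: False}
  {j: True, v: True, d: False}
  {d: True, v: True, j: False}


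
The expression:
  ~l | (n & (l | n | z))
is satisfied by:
  {n: True, l: False}
  {l: False, n: False}
  {l: True, n: True}


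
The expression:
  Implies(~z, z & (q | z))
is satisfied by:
  {z: True}


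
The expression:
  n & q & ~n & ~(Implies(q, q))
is never true.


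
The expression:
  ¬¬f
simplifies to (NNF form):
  f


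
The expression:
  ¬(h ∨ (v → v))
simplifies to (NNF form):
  False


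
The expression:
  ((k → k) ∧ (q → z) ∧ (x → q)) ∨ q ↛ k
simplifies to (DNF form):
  (q ∧ z) ∨ (q ∧ ¬k) ∨ (¬q ∧ ¬x)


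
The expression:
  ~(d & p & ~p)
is always true.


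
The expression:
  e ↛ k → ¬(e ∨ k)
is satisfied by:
  {k: True, e: False}
  {e: False, k: False}
  {e: True, k: True}


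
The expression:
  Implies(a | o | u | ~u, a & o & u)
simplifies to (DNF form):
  a & o & u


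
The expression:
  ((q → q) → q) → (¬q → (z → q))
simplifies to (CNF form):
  True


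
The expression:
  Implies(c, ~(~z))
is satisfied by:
  {z: True, c: False}
  {c: False, z: False}
  {c: True, z: True}


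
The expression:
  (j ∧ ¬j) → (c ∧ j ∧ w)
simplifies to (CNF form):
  True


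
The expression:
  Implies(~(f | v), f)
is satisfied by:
  {v: True, f: True}
  {v: True, f: False}
  {f: True, v: False}


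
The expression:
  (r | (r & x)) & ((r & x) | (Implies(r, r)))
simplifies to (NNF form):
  r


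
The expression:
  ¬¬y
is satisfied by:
  {y: True}


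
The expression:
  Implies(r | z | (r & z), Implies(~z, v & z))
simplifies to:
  z | ~r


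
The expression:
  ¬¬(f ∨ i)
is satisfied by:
  {i: True, f: True}
  {i: True, f: False}
  {f: True, i: False}


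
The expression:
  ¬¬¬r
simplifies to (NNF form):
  ¬r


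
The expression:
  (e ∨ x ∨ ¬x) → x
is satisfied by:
  {x: True}


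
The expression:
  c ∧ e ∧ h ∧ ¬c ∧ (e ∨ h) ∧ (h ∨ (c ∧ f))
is never true.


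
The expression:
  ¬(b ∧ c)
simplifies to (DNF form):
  ¬b ∨ ¬c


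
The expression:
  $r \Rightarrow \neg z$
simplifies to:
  $\neg r \vee \neg z$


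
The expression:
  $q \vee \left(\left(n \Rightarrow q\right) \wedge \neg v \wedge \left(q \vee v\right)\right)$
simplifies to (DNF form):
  $q$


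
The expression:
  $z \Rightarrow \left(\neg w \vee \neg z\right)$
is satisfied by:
  {w: False, z: False}
  {z: True, w: False}
  {w: True, z: False}


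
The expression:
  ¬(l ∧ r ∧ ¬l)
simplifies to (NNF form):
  True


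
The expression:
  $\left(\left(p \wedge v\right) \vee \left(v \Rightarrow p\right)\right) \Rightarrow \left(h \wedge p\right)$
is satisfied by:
  {h: True, v: True, p: False}
  {v: True, p: False, h: False}
  {h: True, p: True, v: True}
  {h: True, p: True, v: False}


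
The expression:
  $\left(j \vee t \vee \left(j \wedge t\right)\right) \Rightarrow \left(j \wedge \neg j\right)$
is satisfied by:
  {t: False, j: False}


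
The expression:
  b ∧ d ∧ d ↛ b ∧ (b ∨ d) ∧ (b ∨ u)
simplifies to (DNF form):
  False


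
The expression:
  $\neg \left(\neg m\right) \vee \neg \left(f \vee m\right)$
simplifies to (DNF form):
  $m \vee \neg f$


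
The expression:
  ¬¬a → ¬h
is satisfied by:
  {h: False, a: False}
  {a: True, h: False}
  {h: True, a: False}


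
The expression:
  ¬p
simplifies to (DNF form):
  ¬p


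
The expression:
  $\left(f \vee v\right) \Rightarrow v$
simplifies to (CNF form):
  $v \vee \neg f$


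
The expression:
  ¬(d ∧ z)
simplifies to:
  ¬d ∨ ¬z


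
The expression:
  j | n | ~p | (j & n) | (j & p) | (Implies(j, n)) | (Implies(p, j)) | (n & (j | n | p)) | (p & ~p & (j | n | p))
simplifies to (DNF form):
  True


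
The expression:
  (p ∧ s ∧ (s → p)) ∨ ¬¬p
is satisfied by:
  {p: True}


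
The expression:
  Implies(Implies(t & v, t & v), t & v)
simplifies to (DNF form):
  t & v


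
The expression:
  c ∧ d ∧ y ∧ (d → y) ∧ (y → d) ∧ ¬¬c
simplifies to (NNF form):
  c ∧ d ∧ y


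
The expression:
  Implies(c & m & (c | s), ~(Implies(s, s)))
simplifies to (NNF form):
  ~c | ~m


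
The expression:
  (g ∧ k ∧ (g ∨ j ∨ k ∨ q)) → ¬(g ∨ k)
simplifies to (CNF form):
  ¬g ∨ ¬k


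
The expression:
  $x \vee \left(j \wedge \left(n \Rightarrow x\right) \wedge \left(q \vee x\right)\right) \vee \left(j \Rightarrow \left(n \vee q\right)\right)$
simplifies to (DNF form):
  $n \vee q \vee x \vee \neg j$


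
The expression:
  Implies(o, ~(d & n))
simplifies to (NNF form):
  ~d | ~n | ~o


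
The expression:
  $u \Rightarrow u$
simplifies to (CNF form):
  $\text{True}$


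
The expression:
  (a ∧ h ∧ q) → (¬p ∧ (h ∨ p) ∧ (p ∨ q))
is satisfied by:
  {p: False, q: False, a: False, h: False}
  {h: True, p: False, q: False, a: False}
  {a: True, p: False, q: False, h: False}
  {h: True, a: True, p: False, q: False}
  {q: True, h: False, p: False, a: False}
  {h: True, q: True, p: False, a: False}
  {a: True, q: True, h: False, p: False}
  {h: True, a: True, q: True, p: False}
  {p: True, a: False, q: False, h: False}
  {h: True, p: True, a: False, q: False}
  {a: True, p: True, h: False, q: False}
  {h: True, a: True, p: True, q: False}
  {q: True, p: True, a: False, h: False}
  {h: True, q: True, p: True, a: False}
  {a: True, q: True, p: True, h: False}


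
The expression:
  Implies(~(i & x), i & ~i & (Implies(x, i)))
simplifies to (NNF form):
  i & x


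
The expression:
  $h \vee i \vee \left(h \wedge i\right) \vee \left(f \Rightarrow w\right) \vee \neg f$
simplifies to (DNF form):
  $h \vee i \vee w \vee \neg f$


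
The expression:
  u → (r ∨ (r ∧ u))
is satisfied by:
  {r: True, u: False}
  {u: False, r: False}
  {u: True, r: True}


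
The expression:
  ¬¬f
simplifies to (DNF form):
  f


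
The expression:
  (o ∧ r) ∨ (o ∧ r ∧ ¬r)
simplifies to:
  o ∧ r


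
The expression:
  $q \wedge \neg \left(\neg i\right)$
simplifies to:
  $i \wedge q$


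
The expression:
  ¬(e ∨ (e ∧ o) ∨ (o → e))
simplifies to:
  o ∧ ¬e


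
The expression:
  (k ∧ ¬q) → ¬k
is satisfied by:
  {q: True, k: False}
  {k: False, q: False}
  {k: True, q: True}


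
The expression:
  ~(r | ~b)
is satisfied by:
  {b: True, r: False}


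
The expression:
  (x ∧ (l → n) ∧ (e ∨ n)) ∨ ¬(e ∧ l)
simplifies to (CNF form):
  (n ∨ ¬e ∨ ¬l) ∧ (x ∨ ¬e ∨ ¬l)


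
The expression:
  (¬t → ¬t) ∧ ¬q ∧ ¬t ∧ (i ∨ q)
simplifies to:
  i ∧ ¬q ∧ ¬t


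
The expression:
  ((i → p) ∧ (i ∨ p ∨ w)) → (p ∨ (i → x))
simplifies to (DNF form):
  True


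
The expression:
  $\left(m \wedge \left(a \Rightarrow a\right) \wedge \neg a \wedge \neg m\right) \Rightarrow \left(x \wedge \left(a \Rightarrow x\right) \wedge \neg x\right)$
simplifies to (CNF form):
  $\text{True}$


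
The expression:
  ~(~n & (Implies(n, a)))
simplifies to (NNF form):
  n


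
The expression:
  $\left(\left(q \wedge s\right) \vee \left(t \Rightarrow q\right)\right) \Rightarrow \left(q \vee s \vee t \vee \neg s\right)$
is always true.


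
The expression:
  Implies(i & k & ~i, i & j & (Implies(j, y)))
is always true.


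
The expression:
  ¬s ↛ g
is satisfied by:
  {g: True, s: False}
  {s: False, g: False}
  {s: True, g: True}


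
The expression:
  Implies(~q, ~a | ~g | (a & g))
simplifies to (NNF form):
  True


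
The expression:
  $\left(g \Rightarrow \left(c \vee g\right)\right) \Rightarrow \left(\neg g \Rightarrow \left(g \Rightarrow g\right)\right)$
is always true.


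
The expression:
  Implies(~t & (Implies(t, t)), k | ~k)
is always true.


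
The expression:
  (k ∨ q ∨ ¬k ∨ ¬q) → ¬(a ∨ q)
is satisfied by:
  {q: False, a: False}


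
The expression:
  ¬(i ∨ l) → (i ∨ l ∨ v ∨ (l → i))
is always true.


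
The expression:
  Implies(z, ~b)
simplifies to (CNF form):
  ~b | ~z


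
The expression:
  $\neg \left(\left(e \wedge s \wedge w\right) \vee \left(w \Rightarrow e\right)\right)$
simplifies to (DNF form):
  $w \wedge \neg e$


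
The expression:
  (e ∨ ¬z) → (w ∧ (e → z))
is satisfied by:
  {z: True, w: True, e: False}
  {z: True, e: False, w: False}
  {w: True, e: False, z: False}
  {z: True, w: True, e: True}


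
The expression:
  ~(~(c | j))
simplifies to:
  c | j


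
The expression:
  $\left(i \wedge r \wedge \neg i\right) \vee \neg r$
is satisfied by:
  {r: False}


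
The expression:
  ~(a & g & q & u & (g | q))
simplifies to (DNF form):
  ~a | ~g | ~q | ~u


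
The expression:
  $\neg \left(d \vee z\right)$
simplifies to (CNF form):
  $\neg d \wedge \neg z$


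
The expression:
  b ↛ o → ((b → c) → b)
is always true.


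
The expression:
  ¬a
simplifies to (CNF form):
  ¬a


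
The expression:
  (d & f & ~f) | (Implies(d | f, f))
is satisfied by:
  {f: True, d: False}
  {d: False, f: False}
  {d: True, f: True}


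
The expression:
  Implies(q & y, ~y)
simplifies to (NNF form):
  ~q | ~y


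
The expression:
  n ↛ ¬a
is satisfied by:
  {a: True, n: True}


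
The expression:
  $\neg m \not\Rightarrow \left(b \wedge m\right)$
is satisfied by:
  {m: False}


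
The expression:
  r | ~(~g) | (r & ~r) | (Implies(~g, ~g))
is always true.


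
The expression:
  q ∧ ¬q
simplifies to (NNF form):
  False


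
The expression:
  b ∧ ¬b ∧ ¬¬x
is never true.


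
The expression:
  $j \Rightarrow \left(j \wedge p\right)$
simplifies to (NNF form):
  $p \vee \neg j$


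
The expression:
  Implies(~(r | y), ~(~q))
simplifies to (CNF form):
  q | r | y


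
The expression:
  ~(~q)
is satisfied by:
  {q: True}


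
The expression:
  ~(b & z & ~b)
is always true.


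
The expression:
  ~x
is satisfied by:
  {x: False}


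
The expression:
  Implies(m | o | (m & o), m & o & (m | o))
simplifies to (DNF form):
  (m & o) | (~m & ~o)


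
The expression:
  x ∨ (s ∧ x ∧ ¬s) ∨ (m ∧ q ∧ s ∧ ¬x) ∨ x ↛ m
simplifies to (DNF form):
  x ∨ (m ∧ q ∧ s)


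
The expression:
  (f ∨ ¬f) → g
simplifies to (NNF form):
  g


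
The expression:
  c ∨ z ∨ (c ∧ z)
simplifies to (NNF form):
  c ∨ z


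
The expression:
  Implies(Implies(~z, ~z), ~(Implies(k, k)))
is never true.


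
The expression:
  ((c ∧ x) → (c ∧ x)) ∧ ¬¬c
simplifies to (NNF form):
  c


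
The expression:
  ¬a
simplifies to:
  ¬a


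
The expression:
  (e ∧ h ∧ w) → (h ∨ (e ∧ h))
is always true.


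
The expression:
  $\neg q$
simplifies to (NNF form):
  $\neg q$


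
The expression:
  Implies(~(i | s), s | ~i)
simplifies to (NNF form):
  True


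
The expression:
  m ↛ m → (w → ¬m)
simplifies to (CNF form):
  True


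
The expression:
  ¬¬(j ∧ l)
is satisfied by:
  {j: True, l: True}


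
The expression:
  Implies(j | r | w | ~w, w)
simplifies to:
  w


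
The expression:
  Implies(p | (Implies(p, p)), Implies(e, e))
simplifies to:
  True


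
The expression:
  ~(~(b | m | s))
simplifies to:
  b | m | s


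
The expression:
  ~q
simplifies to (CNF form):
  ~q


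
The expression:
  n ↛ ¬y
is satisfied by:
  {y: True, n: True}


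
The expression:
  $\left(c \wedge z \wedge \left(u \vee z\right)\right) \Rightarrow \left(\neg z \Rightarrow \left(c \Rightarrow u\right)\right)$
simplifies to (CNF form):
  $\text{True}$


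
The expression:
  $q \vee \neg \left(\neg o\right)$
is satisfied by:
  {q: True, o: True}
  {q: True, o: False}
  {o: True, q: False}


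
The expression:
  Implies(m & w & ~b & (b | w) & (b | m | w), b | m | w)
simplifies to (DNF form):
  True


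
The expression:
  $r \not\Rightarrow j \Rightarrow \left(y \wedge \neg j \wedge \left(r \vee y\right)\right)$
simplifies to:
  $j \vee y \vee \neg r$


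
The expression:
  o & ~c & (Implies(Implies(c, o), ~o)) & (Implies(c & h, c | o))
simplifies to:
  False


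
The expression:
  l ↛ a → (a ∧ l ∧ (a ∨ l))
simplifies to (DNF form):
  a ∨ ¬l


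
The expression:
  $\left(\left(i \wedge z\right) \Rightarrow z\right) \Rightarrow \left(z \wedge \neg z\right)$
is never true.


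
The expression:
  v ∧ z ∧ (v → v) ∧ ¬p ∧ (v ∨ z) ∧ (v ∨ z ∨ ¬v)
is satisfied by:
  {z: True, v: True, p: False}


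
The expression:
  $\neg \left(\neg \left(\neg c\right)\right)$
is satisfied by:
  {c: False}


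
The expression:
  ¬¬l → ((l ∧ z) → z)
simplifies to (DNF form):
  True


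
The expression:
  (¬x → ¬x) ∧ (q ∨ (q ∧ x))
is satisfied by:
  {q: True}


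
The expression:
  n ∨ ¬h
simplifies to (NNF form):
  n ∨ ¬h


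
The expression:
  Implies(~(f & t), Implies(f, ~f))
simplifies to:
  t | ~f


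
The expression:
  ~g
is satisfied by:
  {g: False}


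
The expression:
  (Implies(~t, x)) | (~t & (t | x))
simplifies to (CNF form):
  t | x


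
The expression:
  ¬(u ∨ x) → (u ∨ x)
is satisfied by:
  {x: True, u: True}
  {x: True, u: False}
  {u: True, x: False}


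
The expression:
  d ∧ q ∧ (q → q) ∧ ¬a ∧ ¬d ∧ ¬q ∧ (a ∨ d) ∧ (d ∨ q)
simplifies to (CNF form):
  False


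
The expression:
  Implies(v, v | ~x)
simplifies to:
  True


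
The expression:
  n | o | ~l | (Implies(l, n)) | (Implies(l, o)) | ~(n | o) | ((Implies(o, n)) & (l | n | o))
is always true.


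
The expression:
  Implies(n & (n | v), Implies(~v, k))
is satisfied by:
  {k: True, v: True, n: False}
  {k: True, v: False, n: False}
  {v: True, k: False, n: False}
  {k: False, v: False, n: False}
  {n: True, k: True, v: True}
  {n: True, k: True, v: False}
  {n: True, v: True, k: False}


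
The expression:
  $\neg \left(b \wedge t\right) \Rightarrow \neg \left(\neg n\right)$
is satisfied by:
  {n: True, b: True, t: True}
  {n: True, b: True, t: False}
  {n: True, t: True, b: False}
  {n: True, t: False, b: False}
  {b: True, t: True, n: False}


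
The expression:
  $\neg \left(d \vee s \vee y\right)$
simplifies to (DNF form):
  $\neg d \wedge \neg s \wedge \neg y$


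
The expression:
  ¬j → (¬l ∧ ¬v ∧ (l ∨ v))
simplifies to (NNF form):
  j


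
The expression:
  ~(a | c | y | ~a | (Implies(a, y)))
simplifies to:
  False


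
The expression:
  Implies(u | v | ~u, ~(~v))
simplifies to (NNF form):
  v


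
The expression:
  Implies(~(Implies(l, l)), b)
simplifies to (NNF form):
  True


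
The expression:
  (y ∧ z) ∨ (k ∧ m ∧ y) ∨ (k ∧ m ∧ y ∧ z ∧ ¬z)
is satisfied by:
  {k: True, z: True, m: True, y: True}
  {k: True, z: True, y: True, m: False}
  {z: True, m: True, y: True, k: False}
  {z: True, y: True, m: False, k: False}
  {k: True, m: True, y: True, z: False}


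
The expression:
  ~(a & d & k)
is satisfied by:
  {k: False, d: False, a: False}
  {a: True, k: False, d: False}
  {d: True, k: False, a: False}
  {a: True, d: True, k: False}
  {k: True, a: False, d: False}
  {a: True, k: True, d: False}
  {d: True, k: True, a: False}


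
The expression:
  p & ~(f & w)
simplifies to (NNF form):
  p & (~f | ~w)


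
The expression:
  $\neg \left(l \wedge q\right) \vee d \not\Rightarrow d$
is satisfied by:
  {l: False, q: False}
  {q: True, l: False}
  {l: True, q: False}


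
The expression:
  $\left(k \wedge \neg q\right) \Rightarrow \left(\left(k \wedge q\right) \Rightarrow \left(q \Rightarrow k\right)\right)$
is always true.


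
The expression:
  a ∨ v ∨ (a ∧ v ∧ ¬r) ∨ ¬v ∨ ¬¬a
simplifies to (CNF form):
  True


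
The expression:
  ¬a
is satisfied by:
  {a: False}


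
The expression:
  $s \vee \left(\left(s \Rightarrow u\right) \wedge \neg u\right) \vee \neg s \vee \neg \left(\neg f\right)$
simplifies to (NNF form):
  $\text{True}$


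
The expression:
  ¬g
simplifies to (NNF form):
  ¬g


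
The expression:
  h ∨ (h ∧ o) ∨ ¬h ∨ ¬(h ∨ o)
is always true.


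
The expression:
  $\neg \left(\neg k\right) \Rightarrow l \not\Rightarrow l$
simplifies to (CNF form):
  $\neg k$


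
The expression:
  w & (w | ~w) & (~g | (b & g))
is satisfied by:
  {b: True, w: True, g: False}
  {w: True, g: False, b: False}
  {b: True, g: True, w: True}


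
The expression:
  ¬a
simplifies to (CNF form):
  ¬a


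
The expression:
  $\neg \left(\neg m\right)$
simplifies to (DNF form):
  $m$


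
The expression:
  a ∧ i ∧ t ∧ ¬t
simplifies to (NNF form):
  False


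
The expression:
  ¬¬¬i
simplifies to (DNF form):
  ¬i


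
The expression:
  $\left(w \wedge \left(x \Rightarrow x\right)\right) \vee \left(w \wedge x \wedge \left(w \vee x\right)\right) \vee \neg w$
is always true.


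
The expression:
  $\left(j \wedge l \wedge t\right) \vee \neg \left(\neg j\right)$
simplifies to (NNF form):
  $j$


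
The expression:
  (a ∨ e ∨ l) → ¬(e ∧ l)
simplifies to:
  ¬e ∨ ¬l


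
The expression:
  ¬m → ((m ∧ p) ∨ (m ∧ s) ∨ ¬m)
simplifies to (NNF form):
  True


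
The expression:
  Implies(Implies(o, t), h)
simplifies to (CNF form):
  (h | o) & (h | ~t)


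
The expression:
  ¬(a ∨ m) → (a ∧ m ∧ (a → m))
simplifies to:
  a ∨ m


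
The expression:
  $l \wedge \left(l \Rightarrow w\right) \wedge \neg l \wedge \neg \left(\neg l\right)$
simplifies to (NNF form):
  $\text{False}$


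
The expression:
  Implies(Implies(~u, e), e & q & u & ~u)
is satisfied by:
  {u: False, e: False}


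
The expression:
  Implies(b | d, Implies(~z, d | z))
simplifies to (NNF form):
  d | z | ~b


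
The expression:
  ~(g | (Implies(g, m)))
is never true.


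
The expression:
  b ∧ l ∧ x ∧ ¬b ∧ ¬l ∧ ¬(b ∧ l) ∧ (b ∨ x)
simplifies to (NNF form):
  False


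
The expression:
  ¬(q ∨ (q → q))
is never true.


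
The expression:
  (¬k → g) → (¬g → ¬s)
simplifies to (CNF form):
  g ∨ ¬k ∨ ¬s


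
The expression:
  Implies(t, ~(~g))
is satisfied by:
  {g: True, t: False}
  {t: False, g: False}
  {t: True, g: True}


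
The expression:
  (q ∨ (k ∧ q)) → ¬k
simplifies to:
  ¬k ∨ ¬q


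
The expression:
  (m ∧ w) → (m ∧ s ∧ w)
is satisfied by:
  {s: True, w: False, m: False}
  {w: False, m: False, s: False}
  {s: True, m: True, w: False}
  {m: True, w: False, s: False}
  {s: True, w: True, m: False}
  {w: True, s: False, m: False}
  {s: True, m: True, w: True}


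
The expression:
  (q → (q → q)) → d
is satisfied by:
  {d: True}


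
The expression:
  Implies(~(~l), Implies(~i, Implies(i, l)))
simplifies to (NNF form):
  True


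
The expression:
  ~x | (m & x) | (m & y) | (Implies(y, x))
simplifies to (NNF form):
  True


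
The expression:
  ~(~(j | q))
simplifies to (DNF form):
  j | q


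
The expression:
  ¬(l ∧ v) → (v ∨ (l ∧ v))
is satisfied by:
  {v: True}


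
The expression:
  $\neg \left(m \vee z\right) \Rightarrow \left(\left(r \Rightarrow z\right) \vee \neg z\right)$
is always true.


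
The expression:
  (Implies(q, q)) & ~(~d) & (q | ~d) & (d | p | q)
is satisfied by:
  {d: True, q: True}


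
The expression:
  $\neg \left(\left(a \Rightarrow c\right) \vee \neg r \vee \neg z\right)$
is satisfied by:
  {z: True, a: True, r: True, c: False}


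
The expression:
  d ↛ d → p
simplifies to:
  True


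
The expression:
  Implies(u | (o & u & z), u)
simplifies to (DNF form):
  True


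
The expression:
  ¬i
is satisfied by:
  {i: False}


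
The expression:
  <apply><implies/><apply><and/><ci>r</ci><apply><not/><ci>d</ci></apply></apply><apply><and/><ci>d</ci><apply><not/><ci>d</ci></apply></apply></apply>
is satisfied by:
  {d: True, r: False}
  {r: False, d: False}
  {r: True, d: True}


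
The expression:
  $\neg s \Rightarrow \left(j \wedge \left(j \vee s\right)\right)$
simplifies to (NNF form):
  $j \vee s$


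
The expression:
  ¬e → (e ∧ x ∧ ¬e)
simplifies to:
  e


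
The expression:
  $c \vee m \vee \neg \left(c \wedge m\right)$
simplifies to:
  $\text{True}$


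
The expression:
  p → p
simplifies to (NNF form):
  True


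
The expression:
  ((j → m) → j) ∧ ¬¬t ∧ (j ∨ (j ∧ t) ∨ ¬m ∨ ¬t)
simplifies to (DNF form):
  j ∧ t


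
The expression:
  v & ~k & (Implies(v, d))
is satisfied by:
  {d: True, v: True, k: False}


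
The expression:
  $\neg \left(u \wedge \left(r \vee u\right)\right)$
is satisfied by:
  {u: False}


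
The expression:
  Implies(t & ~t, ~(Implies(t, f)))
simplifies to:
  True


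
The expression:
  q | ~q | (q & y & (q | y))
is always true.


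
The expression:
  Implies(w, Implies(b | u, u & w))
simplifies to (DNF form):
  u | ~b | ~w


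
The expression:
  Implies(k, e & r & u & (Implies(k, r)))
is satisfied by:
  {u: True, r: True, e: True, k: False}
  {u: True, r: True, e: False, k: False}
  {u: True, e: True, r: False, k: False}
  {u: True, e: False, r: False, k: False}
  {r: True, e: True, u: False, k: False}
  {r: True, u: False, e: False, k: False}
  {r: False, e: True, u: False, k: False}
  {r: False, u: False, e: False, k: False}
  {u: True, k: True, r: True, e: True}


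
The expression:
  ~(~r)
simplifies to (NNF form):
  r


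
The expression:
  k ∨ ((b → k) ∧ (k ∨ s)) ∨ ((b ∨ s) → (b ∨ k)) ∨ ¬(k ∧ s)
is always true.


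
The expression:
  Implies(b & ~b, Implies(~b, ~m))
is always true.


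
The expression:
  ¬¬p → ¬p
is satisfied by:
  {p: False}


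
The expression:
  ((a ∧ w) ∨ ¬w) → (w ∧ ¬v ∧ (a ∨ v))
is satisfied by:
  {w: True, v: False, a: False}
  {a: True, w: True, v: False}
  {v: True, w: True, a: False}


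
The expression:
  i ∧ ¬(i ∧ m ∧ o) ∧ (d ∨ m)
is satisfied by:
  {d: True, i: True, m: False, o: False}
  {o: True, d: True, i: True, m: False}
  {m: True, d: True, i: True, o: False}
  {m: True, i: True, d: False, o: False}


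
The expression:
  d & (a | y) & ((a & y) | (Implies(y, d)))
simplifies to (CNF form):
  d & (a | y)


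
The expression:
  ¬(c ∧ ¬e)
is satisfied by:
  {e: True, c: False}
  {c: False, e: False}
  {c: True, e: True}


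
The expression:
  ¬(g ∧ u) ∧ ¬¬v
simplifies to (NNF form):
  v ∧ (¬g ∨ ¬u)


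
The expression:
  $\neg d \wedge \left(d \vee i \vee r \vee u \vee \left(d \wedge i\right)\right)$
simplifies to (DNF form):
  $\left(i \wedge \neg d\right) \vee \left(r \wedge \neg d\right) \vee \left(u \wedge \neg d\right)$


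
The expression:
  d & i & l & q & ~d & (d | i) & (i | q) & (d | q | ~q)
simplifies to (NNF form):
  False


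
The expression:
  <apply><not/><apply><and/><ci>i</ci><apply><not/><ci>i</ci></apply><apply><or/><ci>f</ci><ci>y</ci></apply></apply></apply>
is always true.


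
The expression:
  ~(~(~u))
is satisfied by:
  {u: False}


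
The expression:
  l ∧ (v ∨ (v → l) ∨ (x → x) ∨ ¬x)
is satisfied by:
  {l: True}


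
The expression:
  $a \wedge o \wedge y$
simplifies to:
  $a \wedge o \wedge y$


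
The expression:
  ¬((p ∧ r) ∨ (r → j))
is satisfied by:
  {r: True, p: False, j: False}


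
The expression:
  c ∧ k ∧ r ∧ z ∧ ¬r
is never true.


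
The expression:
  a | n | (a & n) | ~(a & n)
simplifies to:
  True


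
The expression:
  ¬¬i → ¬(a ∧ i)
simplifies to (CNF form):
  ¬a ∨ ¬i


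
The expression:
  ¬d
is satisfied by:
  {d: False}


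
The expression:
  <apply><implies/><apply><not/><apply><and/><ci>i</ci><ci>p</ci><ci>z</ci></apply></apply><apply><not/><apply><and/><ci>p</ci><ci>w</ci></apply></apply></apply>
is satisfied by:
  {i: True, z: True, p: False, w: False}
  {i: True, z: False, p: False, w: False}
  {z: True, i: False, p: False, w: False}
  {i: False, z: False, p: False, w: False}
  {i: True, w: True, z: True, p: False}
  {i: True, w: True, z: False, p: False}
  {w: True, z: True, i: False, p: False}
  {w: True, i: False, z: False, p: False}
  {i: True, p: True, z: True, w: False}
  {i: True, p: True, z: False, w: False}
  {p: True, z: True, i: False, w: False}
  {p: True, i: False, z: False, w: False}
  {i: True, w: True, p: True, z: True}


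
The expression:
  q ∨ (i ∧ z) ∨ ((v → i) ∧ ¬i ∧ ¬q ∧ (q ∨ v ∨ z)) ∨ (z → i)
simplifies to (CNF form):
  i ∨ q ∨ ¬v ∨ ¬z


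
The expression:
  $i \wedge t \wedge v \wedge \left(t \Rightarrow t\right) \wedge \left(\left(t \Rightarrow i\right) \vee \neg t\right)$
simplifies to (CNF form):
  $i \wedge t \wedge v$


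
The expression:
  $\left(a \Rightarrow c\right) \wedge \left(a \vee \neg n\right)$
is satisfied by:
  {c: True, n: False, a: False}
  {n: False, a: False, c: False}
  {a: True, c: True, n: False}
  {a: True, c: True, n: True}


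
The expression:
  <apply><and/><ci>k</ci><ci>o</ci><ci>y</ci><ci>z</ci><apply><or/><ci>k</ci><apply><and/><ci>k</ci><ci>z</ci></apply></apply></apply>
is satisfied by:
  {z: True, o: True, y: True, k: True}


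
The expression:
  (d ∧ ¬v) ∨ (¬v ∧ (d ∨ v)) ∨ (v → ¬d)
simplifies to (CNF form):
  ¬d ∨ ¬v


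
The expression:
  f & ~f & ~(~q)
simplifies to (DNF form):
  False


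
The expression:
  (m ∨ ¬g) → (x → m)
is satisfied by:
  {m: True, g: True, x: False}
  {m: True, g: False, x: False}
  {g: True, m: False, x: False}
  {m: False, g: False, x: False}
  {x: True, m: True, g: True}
  {x: True, m: True, g: False}
  {x: True, g: True, m: False}


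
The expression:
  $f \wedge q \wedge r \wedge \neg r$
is never true.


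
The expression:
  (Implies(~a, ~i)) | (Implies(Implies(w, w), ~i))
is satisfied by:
  {a: True, i: False}
  {i: False, a: False}
  {i: True, a: True}


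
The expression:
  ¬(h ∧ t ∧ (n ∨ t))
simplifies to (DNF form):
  ¬h ∨ ¬t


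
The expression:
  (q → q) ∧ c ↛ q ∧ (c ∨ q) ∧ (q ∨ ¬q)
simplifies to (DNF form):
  c ∧ ¬q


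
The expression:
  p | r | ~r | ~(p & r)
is always true.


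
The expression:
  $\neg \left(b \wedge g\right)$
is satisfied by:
  {g: False, b: False}
  {b: True, g: False}
  {g: True, b: False}


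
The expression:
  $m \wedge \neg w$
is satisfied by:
  {m: True, w: False}


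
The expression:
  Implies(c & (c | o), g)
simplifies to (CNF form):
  g | ~c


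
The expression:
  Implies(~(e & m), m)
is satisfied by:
  {m: True}


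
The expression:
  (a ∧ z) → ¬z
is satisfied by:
  {z: False, a: False}
  {a: True, z: False}
  {z: True, a: False}


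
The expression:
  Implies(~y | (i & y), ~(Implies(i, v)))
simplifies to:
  (i & ~v) | (y & ~i)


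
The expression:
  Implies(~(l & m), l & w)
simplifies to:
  l & (m | w)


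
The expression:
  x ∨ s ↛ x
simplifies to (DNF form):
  s ∨ x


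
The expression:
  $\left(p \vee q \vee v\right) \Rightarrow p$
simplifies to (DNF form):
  $p \vee \left(\neg q \wedge \neg v\right)$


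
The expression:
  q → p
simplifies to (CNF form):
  p ∨ ¬q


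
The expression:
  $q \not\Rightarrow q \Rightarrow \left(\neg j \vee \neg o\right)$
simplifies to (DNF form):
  $\text{True}$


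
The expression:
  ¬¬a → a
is always true.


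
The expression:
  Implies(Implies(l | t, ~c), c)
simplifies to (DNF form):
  c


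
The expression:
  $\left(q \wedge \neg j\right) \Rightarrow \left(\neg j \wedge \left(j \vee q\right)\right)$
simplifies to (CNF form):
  $\text{True}$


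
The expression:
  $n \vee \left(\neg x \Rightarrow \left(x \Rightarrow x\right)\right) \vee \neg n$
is always true.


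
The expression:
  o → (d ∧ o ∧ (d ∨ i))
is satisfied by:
  {d: True, o: False}
  {o: False, d: False}
  {o: True, d: True}


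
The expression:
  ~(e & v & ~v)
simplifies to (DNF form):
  True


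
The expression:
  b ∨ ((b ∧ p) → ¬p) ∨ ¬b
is always true.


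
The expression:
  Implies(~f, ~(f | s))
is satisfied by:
  {f: True, s: False}
  {s: False, f: False}
  {s: True, f: True}


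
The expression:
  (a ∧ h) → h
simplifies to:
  True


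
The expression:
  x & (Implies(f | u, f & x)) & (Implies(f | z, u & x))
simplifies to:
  x & (f | ~u) & (f | ~z) & (u | ~f)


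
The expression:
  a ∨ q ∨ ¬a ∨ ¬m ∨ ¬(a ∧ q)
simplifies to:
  True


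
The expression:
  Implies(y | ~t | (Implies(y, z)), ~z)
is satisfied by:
  {z: False}


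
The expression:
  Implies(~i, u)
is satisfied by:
  {i: True, u: True}
  {i: True, u: False}
  {u: True, i: False}


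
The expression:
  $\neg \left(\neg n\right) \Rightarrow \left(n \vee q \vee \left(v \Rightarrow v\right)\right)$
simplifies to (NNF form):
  $\text{True}$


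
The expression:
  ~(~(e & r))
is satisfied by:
  {r: True, e: True}


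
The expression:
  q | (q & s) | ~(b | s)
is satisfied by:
  {q: True, s: False, b: False}
  {b: True, q: True, s: False}
  {q: True, s: True, b: False}
  {b: True, q: True, s: True}
  {b: False, s: False, q: False}


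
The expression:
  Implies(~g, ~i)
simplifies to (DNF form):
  g | ~i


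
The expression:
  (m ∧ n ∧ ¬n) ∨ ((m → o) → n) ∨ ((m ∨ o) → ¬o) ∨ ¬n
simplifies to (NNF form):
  True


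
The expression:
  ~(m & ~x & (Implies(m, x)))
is always true.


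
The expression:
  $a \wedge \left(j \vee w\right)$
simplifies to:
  $a \wedge \left(j \vee w\right)$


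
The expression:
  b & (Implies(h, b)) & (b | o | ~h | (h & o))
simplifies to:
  b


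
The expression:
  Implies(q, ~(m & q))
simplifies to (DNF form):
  ~m | ~q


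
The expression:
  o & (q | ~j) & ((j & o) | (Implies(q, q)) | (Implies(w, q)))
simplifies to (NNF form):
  o & (q | ~j)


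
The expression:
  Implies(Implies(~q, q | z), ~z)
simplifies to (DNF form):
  ~z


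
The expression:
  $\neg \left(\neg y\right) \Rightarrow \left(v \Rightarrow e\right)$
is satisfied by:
  {e: True, v: False, y: False}
  {v: False, y: False, e: False}
  {y: True, e: True, v: False}
  {y: True, v: False, e: False}
  {e: True, v: True, y: False}
  {v: True, e: False, y: False}
  {y: True, v: True, e: True}


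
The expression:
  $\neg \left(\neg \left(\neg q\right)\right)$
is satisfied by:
  {q: False}


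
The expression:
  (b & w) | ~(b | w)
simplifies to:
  (b & w) | (~b & ~w)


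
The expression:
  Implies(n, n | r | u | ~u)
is always true.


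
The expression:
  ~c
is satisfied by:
  {c: False}


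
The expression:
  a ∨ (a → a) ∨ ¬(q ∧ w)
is always true.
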